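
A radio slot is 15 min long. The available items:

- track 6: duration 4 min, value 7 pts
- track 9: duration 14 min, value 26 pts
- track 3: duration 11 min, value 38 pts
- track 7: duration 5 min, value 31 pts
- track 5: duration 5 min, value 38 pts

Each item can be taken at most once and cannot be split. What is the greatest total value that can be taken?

76 pts

Check high-value combinations within 15 min:
- track 6+track 7+track 5: duration 4+5+5=14, value 7+31+38=76
- track 7+track 5: duration 5+5=10, value 31+38=69
- track 6+track 5: duration 4+5=9, value 7+38=45
- track 6+track 3: duration 4+11=15, value 7+38=45
Best: 76 pts.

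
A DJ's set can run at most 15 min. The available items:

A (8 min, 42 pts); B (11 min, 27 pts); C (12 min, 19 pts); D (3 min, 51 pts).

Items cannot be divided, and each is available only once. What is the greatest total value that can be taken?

Check high-value combinations within 15 min:
- A+D: duration 8+3=11, value 42+51=93
- B+D: duration 11+3=14, value 27+51=78
- C+D: duration 12+3=15, value 19+51=70
- D: duration 3, value 51
- A: duration 8, value 42
Best: 93 pts.

93 pts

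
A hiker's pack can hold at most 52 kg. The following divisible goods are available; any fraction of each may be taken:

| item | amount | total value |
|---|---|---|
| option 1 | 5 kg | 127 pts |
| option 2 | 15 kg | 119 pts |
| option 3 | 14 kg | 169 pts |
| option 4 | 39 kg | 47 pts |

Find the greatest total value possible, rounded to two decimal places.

Take in order of value per unit:
- option 1 (127/5 per unit): all 5 → value 127, running total 127.00
- option 3 (169/14 per unit): all 14 → value 169, running total 296.00
- option 2 (119/15 per unit): all 15 → value 119, running total 415.00
- option 4 (47/39 per unit): 18 of 39 → value 18×47/39 = 21.6923, running total 436.69
Total 436.69.

436.69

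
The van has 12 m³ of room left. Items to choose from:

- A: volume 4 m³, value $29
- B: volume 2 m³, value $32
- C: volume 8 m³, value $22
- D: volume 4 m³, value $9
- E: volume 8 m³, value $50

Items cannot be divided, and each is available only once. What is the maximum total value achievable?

$82

Check high-value combinations within 12 m³:
- B+E: volume 2+8=10, value 32+50=82
- A+E: volume 4+8=12, value 29+50=79
- A+B+D: volume 4+2+4=10, value 29+32+9=70
- A+B: volume 4+2=6, value 29+32=61
- D+E: volume 4+8=12, value 9+50=59
Best: $82.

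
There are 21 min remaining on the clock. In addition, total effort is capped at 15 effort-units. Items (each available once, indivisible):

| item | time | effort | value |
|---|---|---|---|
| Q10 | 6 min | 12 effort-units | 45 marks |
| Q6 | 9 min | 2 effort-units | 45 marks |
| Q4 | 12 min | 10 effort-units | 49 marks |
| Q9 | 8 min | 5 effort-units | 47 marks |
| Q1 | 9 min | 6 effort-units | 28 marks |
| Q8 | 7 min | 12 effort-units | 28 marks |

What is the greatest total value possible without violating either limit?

Feasible sets respecting both limits:
- Q4+Q9: time 20, effort 15, value 96
- Q6+Q4: time 21, effort 12, value 94
- Q6+Q9: time 17, effort 7, value 92
Best: 96 marks.

96 marks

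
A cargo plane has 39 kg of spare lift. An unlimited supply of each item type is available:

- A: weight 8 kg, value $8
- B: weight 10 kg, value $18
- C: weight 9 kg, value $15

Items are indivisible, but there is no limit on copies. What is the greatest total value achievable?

Best value-per-unit is B at 18/10; filling with it alone gives 3×18 = 54.
Optimal mix: 3×B + 1×C → weight 39, value 69.

$69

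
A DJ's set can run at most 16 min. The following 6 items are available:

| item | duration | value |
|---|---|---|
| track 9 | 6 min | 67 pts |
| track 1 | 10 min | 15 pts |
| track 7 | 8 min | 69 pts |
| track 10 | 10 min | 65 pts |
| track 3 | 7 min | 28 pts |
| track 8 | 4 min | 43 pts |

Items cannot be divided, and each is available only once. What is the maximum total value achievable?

136 pts

Check high-value combinations within 16 min:
- track 9+track 7: duration 6+8=14, value 67+69=136
- track 9+track 10: duration 6+10=16, value 67+65=132
- track 7+track 8: duration 8+4=12, value 69+43=112
- track 9+track 8: duration 6+4=10, value 67+43=110
Best: 136 pts.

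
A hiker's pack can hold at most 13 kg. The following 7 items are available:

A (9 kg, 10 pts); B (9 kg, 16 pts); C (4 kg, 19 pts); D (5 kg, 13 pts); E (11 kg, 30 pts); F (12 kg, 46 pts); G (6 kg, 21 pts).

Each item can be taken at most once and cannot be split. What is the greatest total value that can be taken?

Check high-value combinations within 13 kg:
- F: weight 12, value 46
- C+G: weight 4+6=10, value 19+21=40
- B+C: weight 9+4=13, value 16+19=35
- D+G: weight 5+6=11, value 13+21=34
Best: 46 pts.

46 pts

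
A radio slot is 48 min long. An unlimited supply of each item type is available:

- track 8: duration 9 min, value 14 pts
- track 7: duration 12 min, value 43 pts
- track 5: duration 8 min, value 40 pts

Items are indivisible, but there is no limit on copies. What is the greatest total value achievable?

240 pts

Best value-per-unit is track 5 at 40/8, and filling with it alone uses duration 6×8=48. No mix of the others beats 6×40 = 240.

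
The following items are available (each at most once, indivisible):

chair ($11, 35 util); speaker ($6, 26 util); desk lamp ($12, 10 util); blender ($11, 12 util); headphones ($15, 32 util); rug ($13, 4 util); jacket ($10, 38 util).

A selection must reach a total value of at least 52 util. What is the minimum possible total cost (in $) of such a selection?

Subsets with value ≥ 52, sorted by total cost:
- speaker+jacket: cost 16, value 64
- chair+speaker: cost 17, value 61
- chair+jacket: cost 21, value 73
Minimum cost: 16 $.

16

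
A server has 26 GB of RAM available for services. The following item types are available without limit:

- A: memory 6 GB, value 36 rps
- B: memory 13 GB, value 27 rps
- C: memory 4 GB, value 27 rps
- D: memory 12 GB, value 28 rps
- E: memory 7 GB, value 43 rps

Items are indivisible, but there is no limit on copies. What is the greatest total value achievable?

171 rps

Best value-per-unit is C at 27/4; filling with it alone gives 6×27 = 162.
Optimal mix: 1×A + 5×C → memory 26, value 171.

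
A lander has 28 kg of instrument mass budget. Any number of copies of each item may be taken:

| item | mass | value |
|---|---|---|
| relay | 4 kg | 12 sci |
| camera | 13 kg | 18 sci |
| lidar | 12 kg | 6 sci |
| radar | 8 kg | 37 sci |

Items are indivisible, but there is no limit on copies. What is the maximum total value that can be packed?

123 sci

Best value-per-unit is radar at 37/8; filling with it alone gives 3×37 = 111.
Optimal mix: 1×relay + 3×radar → mass 28, value 123.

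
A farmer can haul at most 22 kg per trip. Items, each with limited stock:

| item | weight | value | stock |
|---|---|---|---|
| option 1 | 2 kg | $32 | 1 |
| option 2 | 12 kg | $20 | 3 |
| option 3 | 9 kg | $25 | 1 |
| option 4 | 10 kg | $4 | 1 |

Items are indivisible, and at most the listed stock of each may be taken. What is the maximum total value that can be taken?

$61

Best selections within weight 22 and stock limits:
- 1×option 1 + 1×option 3 + 1×option 4: weight 21, value 61
- 1×option 1 + 1×option 3: weight 11, value 57
- 1×option 1 + 1×option 2: weight 14, value 52
Best: $61.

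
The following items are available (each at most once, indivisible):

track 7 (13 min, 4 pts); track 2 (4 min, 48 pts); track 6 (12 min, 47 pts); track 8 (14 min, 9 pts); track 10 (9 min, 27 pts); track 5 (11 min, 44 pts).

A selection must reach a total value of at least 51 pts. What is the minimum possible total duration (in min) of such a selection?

Subsets with value ≥ 51, sorted by total duration:
- track 2+track 10: duration 13, value 75
- track 2+track 5: duration 15, value 92
- track 2+track 6: duration 16, value 95
Minimum duration: 13 min.

13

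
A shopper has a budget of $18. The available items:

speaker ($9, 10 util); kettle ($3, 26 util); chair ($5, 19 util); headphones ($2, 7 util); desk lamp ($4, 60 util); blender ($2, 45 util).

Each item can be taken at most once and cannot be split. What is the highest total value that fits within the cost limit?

This is a 0/1 knapsack; check combinations near the capacity.
- kettle+chair+headphones+desk lamp+blender: cost 3+5+2+4+2=16, value 26+19+7+60+45=157
- kettle+chair+desk lamp+blender: cost 3+5+4+2=14, value 26+19+60+45=150
- speaker+kettle+desk lamp+blender: cost 9+3+4+2=18, value 10+26+60+45=141
- kettle+headphones+desk lamp+blender: cost 3+2+4+2=11, value 26+7+60+45=138
Best: 157 util.

157 util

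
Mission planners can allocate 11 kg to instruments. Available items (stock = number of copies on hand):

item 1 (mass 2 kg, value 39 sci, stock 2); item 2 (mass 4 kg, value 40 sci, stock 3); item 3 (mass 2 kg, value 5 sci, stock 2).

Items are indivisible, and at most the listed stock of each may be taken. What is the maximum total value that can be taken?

Top feasible selections:
- 2×item 1 + 1×item 2 + 1×item 3: mass 10, value 123
- 1×item 1 + 2×item 2: mass 10, value 119
- 2×item 1 + 1×item 2: mass 8, value 118
Best: 123 sci.

123 sci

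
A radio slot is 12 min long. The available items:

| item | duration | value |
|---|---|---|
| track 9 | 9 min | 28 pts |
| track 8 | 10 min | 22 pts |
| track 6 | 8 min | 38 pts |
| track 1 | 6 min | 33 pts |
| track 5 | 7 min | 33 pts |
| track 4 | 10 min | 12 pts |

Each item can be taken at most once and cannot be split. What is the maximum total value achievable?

This is a 0/1 knapsack; check combinations near the capacity.
- track 6: duration 8, value 38
- track 1: duration 6, value 33
- track 5: duration 7, value 33
Best: 38 pts.

38 pts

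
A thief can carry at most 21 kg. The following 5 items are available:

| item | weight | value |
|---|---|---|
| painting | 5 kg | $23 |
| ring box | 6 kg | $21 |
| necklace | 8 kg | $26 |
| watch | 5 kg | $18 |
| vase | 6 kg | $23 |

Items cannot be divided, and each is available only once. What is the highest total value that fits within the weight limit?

Check high-value combinations within 21 kg:
- painting+necklace+vase: weight 5+8+6=19, value 23+26+23=72
- painting+ring box+necklace: weight 5+6+8=19, value 23+21+26=70
- ring box+necklace+vase: weight 6+8+6=20, value 21+26+23=70
Best: $72.

$72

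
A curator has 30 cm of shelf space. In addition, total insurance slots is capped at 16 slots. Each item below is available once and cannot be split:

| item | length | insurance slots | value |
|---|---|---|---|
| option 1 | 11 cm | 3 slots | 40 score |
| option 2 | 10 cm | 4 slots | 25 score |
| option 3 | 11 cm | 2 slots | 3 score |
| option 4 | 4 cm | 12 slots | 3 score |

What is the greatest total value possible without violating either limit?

Feasible sets respecting both limits:
- option 1+option 2: length 21, insurance slots 7, value 65
- option 1+option 3: length 22, insurance slots 5, value 43
- option 1+option 4: length 15, insurance slots 15, value 43
- option 1: length 11, insurance slots 3, value 40
Best: 65 score.

65 score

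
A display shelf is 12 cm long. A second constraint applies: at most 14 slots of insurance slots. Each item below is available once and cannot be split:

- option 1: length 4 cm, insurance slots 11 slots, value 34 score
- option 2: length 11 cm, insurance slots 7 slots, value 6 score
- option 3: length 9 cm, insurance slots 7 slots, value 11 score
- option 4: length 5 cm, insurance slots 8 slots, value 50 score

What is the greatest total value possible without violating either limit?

Feasible sets respecting both limits:
- option 4: length 5, insurance slots 8, value 50
- option 1: length 4, insurance slots 11, value 34
- option 3: length 9, insurance slots 7, value 11
- option 2: length 11, insurance slots 7, value 6
Best: 50 score.

50 score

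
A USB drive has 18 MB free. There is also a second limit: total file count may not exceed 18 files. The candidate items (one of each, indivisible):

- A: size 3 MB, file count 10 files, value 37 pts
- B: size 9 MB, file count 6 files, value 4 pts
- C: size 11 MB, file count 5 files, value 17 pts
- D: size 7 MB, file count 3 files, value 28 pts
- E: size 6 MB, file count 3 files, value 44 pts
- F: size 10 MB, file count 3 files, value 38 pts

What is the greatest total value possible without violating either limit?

109 pts

Feasible sets respecting both limits:
- A+D+E: size 16, file count 16, value 109
- E+F: size 16, file count 6, value 82
- A+E: size 9, file count 13, value 81
Best: 109 pts.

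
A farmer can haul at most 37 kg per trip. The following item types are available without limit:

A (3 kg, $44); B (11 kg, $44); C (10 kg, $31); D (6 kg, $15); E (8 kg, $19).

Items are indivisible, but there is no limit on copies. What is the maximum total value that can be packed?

Best value-per-unit is A at 44/3, and filling with it alone uses weight 12×3=36. No mix of the others beats 12×44 = 528.

$528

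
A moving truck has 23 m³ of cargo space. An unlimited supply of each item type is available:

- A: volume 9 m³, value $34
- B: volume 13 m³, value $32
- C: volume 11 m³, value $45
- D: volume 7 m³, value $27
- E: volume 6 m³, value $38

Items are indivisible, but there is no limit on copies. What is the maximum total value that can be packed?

$121

Best value-per-unit is E at 38/6; filling with it alone gives 3×38 = 114.
Optimal mix: 1×C + 2×E → volume 23, value 121.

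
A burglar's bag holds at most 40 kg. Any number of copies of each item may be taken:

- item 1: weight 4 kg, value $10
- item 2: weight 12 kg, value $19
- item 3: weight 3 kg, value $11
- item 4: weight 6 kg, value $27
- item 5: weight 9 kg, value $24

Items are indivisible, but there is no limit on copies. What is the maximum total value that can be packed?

Best value-per-unit is item 4 at 27/6; filling with it alone gives 6×27 = 162.
Optimal mix: 1×item 3 + 6×item 4 → weight 39, value 173.

$173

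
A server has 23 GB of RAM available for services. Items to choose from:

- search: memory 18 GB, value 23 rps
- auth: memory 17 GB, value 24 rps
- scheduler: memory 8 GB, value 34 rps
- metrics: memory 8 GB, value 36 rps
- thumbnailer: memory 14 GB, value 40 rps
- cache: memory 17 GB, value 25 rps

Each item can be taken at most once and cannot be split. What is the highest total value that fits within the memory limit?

76 rps

Check high-value combinations within 23 GB:
- metrics+thumbnailer: memory 8+14=22, value 36+40=76
- scheduler+thumbnailer: memory 8+14=22, value 34+40=74
- scheduler+metrics: memory 8+8=16, value 34+36=70
- thumbnailer: memory 14, value 40
Best: 76 rps.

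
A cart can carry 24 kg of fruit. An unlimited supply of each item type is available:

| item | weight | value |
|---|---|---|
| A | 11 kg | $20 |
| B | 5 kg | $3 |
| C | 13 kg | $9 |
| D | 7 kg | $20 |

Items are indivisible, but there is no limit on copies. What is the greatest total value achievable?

Best value-per-unit is D at 20/7, and filling with it alone uses weight 3×7=21. No mix of the others beats 3×20 = 60.

$60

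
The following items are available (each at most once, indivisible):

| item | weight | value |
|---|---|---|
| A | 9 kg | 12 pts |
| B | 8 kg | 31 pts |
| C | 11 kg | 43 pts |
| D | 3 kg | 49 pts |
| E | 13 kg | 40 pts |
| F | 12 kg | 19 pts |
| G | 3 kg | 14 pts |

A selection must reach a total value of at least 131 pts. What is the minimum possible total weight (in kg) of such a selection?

25

Subsets with value ≥ 131, sorted by total weight:
- B+C+D+G: weight 25, value 137
- B+D+E+G: weight 27, value 134
- C+D+E: weight 27, value 132
Minimum weight: 25 kg.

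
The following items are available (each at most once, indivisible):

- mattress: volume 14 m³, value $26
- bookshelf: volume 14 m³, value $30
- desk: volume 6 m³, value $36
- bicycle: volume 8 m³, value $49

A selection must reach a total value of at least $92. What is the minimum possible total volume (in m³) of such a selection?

28

Subsets with value ≥ 92, sorted by total volume:
- bookshelf+desk+bicycle: volume 28, value 115
- mattress+desk+bicycle: volume 28, value 111
Minimum volume: 28 m³.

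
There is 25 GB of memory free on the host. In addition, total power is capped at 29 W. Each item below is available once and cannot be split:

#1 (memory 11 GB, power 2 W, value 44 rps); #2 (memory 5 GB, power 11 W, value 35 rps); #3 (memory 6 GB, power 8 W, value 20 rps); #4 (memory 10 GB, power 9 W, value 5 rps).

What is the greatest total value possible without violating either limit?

Feasible sets respecting both limits:
- #1+#2+#3: memory 22, power 21, value 99
- #1+#2: memory 16, power 13, value 79
- #1+#3: memory 17, power 10, value 64
- #2+#3+#4: memory 21, power 28, value 60
Best: 99 rps.

99 rps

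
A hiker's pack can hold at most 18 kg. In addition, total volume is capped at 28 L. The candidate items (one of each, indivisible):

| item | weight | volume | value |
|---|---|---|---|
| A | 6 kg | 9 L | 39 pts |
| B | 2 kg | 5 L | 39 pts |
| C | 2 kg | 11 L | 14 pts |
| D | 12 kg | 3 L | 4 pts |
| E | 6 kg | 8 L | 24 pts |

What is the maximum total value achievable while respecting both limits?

Feasible sets respecting both limits:
- A+B+E: weight 14, volume 22, value 102
- A+B+C: weight 10, volume 25, value 92
- A+B: weight 8, volume 14, value 78
- A+C+E: weight 14, volume 28, value 77
Best: 102 pts.

102 pts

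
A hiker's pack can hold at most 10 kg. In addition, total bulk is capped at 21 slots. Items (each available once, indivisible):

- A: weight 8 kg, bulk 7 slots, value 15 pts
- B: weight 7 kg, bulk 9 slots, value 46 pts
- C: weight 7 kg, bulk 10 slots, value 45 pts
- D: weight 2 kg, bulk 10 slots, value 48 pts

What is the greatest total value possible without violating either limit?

94 pts

Feasible sets respecting both limits:
- B+D: weight 9, bulk 19, value 94
- C+D: weight 9, bulk 20, value 93
- A+D: weight 10, bulk 17, value 63
- D: weight 2, bulk 10, value 48
Best: 94 pts.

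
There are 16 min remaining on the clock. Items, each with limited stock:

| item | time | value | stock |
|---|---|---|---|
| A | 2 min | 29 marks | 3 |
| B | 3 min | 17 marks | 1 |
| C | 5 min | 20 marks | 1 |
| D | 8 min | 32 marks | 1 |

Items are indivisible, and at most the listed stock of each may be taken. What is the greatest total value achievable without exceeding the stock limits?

Best selections within time 16 and stock limits:
- 3×A + 1×B + 1×C: time 14, value 124
- 3×A + 1×D: time 14, value 119
- 3×A + 1×C: time 11, value 107
Best: 124 marks.

124 marks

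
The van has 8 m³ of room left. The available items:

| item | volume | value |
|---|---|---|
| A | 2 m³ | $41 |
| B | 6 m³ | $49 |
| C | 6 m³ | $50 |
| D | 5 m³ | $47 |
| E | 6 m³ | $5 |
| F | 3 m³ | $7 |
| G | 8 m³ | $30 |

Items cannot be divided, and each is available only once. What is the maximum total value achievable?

This is a 0/1 knapsack; check combinations near the capacity.
- A+C: volume 2+6=8, value 41+50=91
- A+B: volume 2+6=8, value 41+49=90
- A+D: volume 2+5=7, value 41+47=88
- D+F: volume 5+3=8, value 47+7=54
Best: $91.

$91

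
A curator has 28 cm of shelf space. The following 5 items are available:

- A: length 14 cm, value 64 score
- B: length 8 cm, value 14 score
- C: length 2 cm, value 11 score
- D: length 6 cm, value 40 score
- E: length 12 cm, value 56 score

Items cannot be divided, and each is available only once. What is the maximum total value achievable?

131 score

Check high-value combinations within 28 cm:
- A+C+E: length 14+2+12=28, value 64+11+56=131
- B+C+D+E: length 8+2+6+12=28, value 14+11+40+56=121
- A+E: length 14+12=26, value 64+56=120
- A+B+D: length 14+8+6=28, value 64+14+40=118
- A+C+D: length 14+2+6=22, value 64+11+40=115
Best: 131 score.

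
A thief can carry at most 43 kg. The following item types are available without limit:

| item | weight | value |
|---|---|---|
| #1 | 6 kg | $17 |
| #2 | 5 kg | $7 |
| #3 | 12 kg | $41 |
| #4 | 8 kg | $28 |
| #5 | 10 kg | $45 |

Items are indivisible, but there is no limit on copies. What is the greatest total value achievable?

$180

Best value-per-unit is #5 at 45/10, and filling with it alone uses weight 4×10=40. No mix of the others beats 4×45 = 180.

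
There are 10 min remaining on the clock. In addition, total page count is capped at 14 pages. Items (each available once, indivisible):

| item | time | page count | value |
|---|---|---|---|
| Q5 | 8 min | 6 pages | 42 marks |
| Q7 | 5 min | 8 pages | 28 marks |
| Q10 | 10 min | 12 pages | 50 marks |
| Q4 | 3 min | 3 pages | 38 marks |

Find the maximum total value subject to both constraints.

66 marks

Feasible sets respecting both limits:
- Q7+Q4: time 8, page count 11, value 66
- Q10: time 10, page count 12, value 50
- Q5: time 8, page count 6, value 42
Best: 66 marks.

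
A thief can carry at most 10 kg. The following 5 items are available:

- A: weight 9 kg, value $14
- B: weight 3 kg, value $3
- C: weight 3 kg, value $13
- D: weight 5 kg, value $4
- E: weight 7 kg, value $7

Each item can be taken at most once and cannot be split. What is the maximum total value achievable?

Check high-value combinations within 10 kg:
- C+E: weight 3+7=10, value 13+7=20
- C+D: weight 3+5=8, value 13+4=17
- B+C: weight 3+3=6, value 3+13=16
Best: $20.

$20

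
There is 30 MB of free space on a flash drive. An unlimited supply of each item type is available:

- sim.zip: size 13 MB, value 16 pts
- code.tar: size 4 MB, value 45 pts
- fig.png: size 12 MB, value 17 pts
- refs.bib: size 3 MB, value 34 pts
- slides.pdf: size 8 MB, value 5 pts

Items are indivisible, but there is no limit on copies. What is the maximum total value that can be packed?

340 pts

Best value-per-unit is refs.bib at 34/3, and filling with it alone uses size 10×3=30. No mix of the others beats 10×34 = 340.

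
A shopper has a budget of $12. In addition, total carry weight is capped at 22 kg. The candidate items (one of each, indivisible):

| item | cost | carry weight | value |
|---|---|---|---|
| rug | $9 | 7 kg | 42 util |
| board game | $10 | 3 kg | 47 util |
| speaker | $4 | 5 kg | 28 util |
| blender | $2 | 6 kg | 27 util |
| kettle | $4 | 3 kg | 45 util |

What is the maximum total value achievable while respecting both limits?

100 util

Feasible sets respecting both limits:
- speaker+blender+kettle: cost 10, carry weight 14, value 100
- board game+blender: cost 12, carry weight 9, value 74
- speaker+kettle: cost 8, carry weight 8, value 73
Best: 100 util.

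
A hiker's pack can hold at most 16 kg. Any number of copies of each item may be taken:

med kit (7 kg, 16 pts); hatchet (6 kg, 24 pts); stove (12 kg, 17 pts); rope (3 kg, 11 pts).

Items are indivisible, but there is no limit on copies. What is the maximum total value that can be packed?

Best value-per-unit is hatchet at 24/6; filling with it alone gives 2×24 = 48.
Optimal mix: 2×hatchet + 1×rope → weight 15, value 59.

59 pts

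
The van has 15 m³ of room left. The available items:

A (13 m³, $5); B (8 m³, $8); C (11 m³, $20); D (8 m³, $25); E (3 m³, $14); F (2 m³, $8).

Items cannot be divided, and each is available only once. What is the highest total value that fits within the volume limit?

$47

Check high-value combinations within 15 m³:
- D+E+F: volume 8+3+2=13, value 25+14+8=47
- D+E: volume 8+3=11, value 25+14=39
- C+E: volume 11+3=14, value 20+14=34
- D+F: volume 8+2=10, value 25+8=33
- B+E+F: volume 8+3+2=13, value 8+14+8=30
Best: $47.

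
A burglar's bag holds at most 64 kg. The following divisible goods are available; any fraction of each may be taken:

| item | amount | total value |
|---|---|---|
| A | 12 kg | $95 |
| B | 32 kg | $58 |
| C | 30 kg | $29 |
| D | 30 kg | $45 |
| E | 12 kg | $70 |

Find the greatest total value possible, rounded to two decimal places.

235.00

Take in order of value per unit:
- A (95/12 per unit): all 12 → value 95, running total 95.00
- E (70/12 per unit): all 12 → value 70, running total 165.00
- B (58/32 per unit): all 32 → value 58, running total 223.00
- D (45/30 per unit): 8 of 30 → value 8×45/30 = 12.0000, running total 235.00
Total 235.00.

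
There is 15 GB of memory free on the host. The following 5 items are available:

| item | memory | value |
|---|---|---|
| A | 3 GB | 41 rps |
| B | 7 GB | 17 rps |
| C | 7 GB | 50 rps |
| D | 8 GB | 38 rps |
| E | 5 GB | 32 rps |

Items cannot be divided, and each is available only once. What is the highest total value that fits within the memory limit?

This is a 0/1 knapsack; check combinations near the capacity.
- A+C+E: memory 3+7+5=15, value 41+50+32=123
- A+C: memory 3+7=10, value 41+50=91
- A+B+E: memory 3+7+5=15, value 41+17+32=90
- C+D: memory 7+8=15, value 50+38=88
Best: 123 rps.

123 rps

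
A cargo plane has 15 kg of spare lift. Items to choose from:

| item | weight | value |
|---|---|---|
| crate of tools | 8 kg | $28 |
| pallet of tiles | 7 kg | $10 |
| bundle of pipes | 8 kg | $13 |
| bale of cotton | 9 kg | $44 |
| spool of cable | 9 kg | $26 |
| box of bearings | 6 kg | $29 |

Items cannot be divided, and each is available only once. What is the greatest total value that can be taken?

$73

Check high-value combinations within 15 kg:
- bale of cotton+box of bearings: weight 9+6=15, value 44+29=73
- crate of tools+box of bearings: weight 8+6=14, value 28+29=57
- spool of cable+box of bearings: weight 9+6=15, value 26+29=55
- bale of cotton: weight 9, value 44
Best: $73.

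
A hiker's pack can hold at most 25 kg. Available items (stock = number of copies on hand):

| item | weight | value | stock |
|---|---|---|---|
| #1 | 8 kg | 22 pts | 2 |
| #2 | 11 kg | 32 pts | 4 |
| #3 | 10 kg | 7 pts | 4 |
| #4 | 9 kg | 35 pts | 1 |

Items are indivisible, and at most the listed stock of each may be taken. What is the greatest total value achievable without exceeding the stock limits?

Best selections within weight 25 and stock limits:
- 2×#1 + 1×#4: weight 25, value 79
- 1×#2 + 1×#4: weight 20, value 67
- 2×#2: weight 22, value 64
- 1×#1 + 1×#4: weight 17, value 57
Best: 79 pts.

79 pts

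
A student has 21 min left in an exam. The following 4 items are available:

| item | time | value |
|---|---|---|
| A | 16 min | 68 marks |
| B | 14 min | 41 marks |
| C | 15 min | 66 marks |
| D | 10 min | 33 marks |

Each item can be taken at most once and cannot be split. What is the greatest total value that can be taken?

This is a 0/1 knapsack; check combinations near the capacity.
- A: time 16, value 68
- C: time 15, value 66
- B: time 14, value 41
- D: time 10, value 33
Best: 68 marks.

68 marks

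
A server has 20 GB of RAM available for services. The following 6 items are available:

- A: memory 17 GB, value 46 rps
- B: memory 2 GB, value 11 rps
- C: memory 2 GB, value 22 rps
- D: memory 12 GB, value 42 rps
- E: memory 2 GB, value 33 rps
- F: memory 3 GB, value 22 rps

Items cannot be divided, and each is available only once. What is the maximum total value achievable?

119 rps

Check high-value combinations within 20 GB:
- C+D+E+F: memory 2+12+2+3=19, value 22+42+33+22=119
- B+C+D+E: memory 2+2+12+2=18, value 11+22+42+33=108
- B+D+E+F: memory 2+12+2+3=19, value 11+42+33+22=108
- C+D+E: memory 2+12+2=16, value 22+42+33=97
- D+E+F: memory 12+2+3=17, value 42+33+22=97
Best: 119 rps.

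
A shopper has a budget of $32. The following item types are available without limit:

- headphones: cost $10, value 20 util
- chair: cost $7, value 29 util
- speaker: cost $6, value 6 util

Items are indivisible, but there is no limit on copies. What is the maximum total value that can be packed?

116 util

Best value-per-unit is chair at 29/7, and filling with it alone uses cost 4×7=28. No mix of the others beats 4×29 = 116.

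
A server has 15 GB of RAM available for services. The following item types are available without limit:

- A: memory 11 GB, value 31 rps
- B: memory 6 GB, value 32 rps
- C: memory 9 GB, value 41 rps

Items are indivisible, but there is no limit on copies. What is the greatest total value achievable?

Best value-per-unit is B at 32/6; filling with it alone gives 2×32 = 64.
Optimal mix: 1×B + 1×C → memory 15, value 73.

73 rps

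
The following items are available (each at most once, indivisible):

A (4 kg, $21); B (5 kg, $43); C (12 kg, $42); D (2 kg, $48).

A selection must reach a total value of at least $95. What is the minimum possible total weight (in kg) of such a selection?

11

Subsets with value ≥ 95, sorted by total weight:
- A+B+D: weight 11, value 112
- A+C+D: weight 18, value 111
- B+C+D: weight 19, value 133
Minimum weight: 11 kg.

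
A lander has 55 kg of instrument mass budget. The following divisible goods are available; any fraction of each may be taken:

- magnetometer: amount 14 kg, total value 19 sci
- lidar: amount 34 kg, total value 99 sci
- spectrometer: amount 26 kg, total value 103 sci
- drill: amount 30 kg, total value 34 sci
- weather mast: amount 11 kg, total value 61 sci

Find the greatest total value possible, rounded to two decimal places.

216.41

Take in order of value per unit:
- weather mast (61/11 per unit): all 11 → value 61, running total 61.00
- spectrometer (103/26 per unit): all 26 → value 103, running total 164.00
- lidar (99/34 per unit): 18 of 34 → value 18×99/34 = 52.4118, running total 216.41
Total 216.41.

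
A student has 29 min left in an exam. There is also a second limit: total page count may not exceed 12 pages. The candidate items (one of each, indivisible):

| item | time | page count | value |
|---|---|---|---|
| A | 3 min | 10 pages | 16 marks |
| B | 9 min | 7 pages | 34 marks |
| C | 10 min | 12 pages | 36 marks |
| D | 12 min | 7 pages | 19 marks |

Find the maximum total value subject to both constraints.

Feasible sets respecting both limits:
- C: time 10, page count 12, value 36
- B: time 9, page count 7, value 34
- D: time 12, page count 7, value 19
- A: time 3, page count 10, value 16
Best: 36 marks.

36 marks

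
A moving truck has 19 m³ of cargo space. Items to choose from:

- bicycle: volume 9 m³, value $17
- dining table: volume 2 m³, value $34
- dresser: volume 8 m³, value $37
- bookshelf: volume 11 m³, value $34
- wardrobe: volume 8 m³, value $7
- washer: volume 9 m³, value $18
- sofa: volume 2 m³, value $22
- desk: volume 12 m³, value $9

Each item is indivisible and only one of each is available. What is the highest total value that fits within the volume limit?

$93

Check high-value combinations within 19 m³:
- dining table+dresser+sofa: volume 2+8+2=12, value 34+37+22=93
- dining table+bookshelf+sofa: volume 2+11+2=15, value 34+34+22=90
- dining table+dresser+washer: volume 2+8+9=19, value 34+37+18=89
Best: $93.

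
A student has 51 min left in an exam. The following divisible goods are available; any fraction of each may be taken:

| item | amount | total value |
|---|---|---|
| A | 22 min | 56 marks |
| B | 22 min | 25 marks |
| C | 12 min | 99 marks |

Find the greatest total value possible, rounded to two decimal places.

Take in order of value per unit:
- C (99/12 per unit): all 12 → value 99, running total 99.00
- A (56/22 per unit): all 22 → value 56, running total 155.00
- B (25/22 per unit): 17 of 22 → value 17×25/22 = 19.3182, running total 174.32
Total 174.32.

174.32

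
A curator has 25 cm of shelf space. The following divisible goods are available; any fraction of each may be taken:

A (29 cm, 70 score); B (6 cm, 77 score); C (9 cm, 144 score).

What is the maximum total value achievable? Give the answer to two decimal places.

Take in order of value per unit:
- C (144/9 per unit): all 9 → value 144, running total 144.00
- B (77/6 per unit): all 6 → value 77, running total 221.00
- A (70/29 per unit): 10 of 29 → value 10×70/29 = 24.1379, running total 245.14
Total 245.14.

245.14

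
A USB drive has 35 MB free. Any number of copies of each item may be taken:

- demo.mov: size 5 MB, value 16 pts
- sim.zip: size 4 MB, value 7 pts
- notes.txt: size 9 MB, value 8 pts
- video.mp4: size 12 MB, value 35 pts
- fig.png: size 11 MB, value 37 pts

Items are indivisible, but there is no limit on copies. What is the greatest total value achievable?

Best value-per-unit is fig.png at 37/11; filling with it alone gives 3×37 = 111.
Optimal mix: 7×demo.mov → size 35, value 112.

112 pts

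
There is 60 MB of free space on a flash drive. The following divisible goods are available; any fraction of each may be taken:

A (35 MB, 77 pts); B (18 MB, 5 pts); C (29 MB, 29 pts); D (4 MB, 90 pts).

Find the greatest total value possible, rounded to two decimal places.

Take in order of value per unit:
- D (90/4 per unit): all 4 → value 90, running total 90.00
- A (77/35 per unit): all 35 → value 77, running total 167.00
- C (29/29 per unit): 21 of 29 → value 21×29/29 = 21.0000, running total 188.00
Total 188.00.

188.00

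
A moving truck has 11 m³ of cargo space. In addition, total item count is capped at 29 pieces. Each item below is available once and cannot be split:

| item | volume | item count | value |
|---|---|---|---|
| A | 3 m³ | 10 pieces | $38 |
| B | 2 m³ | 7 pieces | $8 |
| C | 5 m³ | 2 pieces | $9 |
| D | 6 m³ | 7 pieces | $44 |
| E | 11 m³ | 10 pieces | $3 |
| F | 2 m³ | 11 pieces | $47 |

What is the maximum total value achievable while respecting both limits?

$129

Feasible sets respecting both limits:
- A+D+F: volume 11, item count 28, value 129
- B+D+F: volume 10, item count 25, value 99
- A+C+F: volume 10, item count 23, value 94
- A+B+F: volume 7, item count 28, value 93
Best: $129.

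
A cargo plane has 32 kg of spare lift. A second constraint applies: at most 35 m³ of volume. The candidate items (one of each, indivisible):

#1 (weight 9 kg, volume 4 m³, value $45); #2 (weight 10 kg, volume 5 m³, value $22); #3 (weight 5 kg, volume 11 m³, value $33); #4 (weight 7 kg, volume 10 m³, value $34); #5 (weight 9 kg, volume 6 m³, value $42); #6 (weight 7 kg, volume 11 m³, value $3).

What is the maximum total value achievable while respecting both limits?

$154

Feasible sets respecting both limits:
- #1+#3+#4+#5: weight 30, volume 31, value 154
- #1+#2+#3+#4: weight 31, volume 30, value 134
- #2+#3+#4+#5: weight 31, volume 32, value 131
Best: $154.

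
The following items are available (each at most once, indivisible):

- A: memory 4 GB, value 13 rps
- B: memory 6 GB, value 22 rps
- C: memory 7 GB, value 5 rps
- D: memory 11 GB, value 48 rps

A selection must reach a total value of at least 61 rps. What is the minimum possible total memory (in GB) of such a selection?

15

Subsets with value ≥ 61, sorted by total memory:
- A+D: memory 15, value 61
- B+D: memory 17, value 70
- A+B+D: memory 21, value 83
Minimum memory: 15 GB.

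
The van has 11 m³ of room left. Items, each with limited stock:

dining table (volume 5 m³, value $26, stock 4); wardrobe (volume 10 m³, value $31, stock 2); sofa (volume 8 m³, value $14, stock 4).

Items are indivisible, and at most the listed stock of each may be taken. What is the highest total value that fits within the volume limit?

Top feasible selections:
- 2×dining table: volume 10, value 52
- 1×wardrobe: volume 10, value 31
- 1×dining table: volume 5, value 26
Best: $52.

$52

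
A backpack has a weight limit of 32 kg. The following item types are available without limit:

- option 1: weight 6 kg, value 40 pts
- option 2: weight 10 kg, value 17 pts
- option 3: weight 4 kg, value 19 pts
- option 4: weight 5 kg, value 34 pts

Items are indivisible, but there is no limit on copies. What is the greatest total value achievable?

216 pts

Best value-per-unit is option 4 at 34/5; filling with it alone gives 6×34 = 204.
Optimal mix: 2×option 1 + 4×option 4 → weight 32, value 216.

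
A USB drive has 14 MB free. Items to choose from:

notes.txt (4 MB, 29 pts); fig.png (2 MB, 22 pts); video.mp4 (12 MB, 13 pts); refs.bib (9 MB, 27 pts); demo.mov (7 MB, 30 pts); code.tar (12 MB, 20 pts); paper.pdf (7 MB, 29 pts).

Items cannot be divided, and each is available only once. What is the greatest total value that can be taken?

81 pts

This is a 0/1 knapsack; check combinations near the capacity.
- notes.txt+fig.png+demo.mov: size 4+2+7=13, value 29+22+30=81
- notes.txt+fig.png+paper.pdf: size 4+2+7=13, value 29+22+29=80
- notes.txt+demo.mov: size 4+7=11, value 29+30=59
- demo.mov+paper.pdf: size 7+7=14, value 30+29=59
Best: 81 pts.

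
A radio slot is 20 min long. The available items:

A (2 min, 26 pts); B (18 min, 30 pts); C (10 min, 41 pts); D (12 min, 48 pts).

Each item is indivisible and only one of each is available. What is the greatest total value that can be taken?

74 pts

This is a 0/1 knapsack; check combinations near the capacity.
- A+D: duration 2+12=14, value 26+48=74
- A+C: duration 2+10=12, value 26+41=67
- A+B: duration 2+18=20, value 26+30=56
Best: 74 pts.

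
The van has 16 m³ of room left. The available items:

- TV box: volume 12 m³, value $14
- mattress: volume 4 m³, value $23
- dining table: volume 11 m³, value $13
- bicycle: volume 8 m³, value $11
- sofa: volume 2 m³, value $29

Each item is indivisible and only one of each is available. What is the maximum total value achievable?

Check high-value combinations within 16 m³:
- mattress+bicycle+sofa: volume 4+8+2=14, value 23+11+29=63
- mattress+sofa: volume 4+2=6, value 23+29=52
- TV box+sofa: volume 12+2=14, value 14+29=43
- dining table+sofa: volume 11+2=13, value 13+29=42
- bicycle+sofa: volume 8+2=10, value 11+29=40
Best: $63.

$63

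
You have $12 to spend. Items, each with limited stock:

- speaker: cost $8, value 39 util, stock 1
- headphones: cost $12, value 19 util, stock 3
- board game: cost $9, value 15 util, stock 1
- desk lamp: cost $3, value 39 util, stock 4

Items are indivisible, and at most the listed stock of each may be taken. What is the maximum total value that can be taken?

Best selections within cost 12 and stock limits:
- 4×desk lamp: cost 12, value 156
- 3×desk lamp: cost 9, value 117
- 2×desk lamp: cost 6, value 78
Best: 156 util.

156 util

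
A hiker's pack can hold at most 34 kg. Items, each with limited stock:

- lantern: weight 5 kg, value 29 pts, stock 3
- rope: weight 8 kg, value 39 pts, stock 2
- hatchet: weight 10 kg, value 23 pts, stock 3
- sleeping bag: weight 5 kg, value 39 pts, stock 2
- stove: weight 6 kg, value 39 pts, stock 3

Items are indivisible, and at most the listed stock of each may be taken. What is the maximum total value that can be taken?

224 pts

Best selections within weight 34 and stock limits:
- 1×lantern + 2×sleeping bag + 3×stove: weight 33, value 224
- 2×lantern + 2×sleeping bag + 2×stove: weight 32, value 214
- 2×lantern + 1×sleeping bag + 3×stove: weight 33, value 214
Best: 224 pts.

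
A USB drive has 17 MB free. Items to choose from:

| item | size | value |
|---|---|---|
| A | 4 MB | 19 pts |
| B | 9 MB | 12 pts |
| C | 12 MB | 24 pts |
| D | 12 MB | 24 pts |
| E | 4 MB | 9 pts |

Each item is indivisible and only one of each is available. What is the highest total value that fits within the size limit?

43 pts

This is a 0/1 knapsack; check combinations near the capacity.
- A+C: size 4+12=16, value 19+24=43
- A+D: size 4+12=16, value 19+24=43
- A+B+E: size 4+9+4=17, value 19+12+9=40
- C+E: size 12+4=16, value 24+9=33
Best: 43 pts.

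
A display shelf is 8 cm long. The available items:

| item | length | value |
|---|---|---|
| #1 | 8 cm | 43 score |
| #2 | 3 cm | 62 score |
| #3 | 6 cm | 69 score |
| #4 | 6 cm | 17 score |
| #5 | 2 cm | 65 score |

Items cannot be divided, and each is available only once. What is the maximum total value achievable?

134 score

Check high-value combinations within 8 cm:
- #3+#5: length 6+2=8, value 69+65=134
- #2+#5: length 3+2=5, value 62+65=127
- #4+#5: length 6+2=8, value 17+65=82
- #3: length 6, value 69
Best: 134 score.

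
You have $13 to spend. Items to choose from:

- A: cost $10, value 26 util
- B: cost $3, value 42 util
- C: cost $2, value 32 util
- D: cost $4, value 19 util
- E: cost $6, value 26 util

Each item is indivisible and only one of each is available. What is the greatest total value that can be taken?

100 util

Check high-value combinations within $13:
- B+C+E: cost 3+2+6=11, value 42+32+26=100
- B+C+D: cost 3+2+4=9, value 42+32+19=93
- B+D+E: cost 3+4+6=13, value 42+19+26=87
- C+D+E: cost 2+4+6=12, value 32+19+26=77
- B+C: cost 3+2=5, value 42+32=74
Best: 100 util.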